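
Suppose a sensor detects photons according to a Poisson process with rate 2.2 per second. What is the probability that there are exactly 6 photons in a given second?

0.0174

With mean μ = 2.2 per second,
P(N = 6) = e^(−μ) μ^6/6! = e^(−2.2) · 2.2^6/720 ≈ 0.0174.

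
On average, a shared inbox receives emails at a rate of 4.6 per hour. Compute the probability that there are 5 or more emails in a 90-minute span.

Over the interval, μ = 4.6 × 1.5 = 6.9 (a 90-minute span = 1.5 hours).
P(N ≥ 5) = 1 − P(N ≤ 4) = 1 − Σ_{j=0}^{4} e^(−μ) μ^j/j! ≈ 0.8177.

0.8177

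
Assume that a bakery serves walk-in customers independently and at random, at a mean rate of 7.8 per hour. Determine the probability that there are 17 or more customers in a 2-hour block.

0.3944

Over the interval, μ = 7.8 × 2 = 15.6 (a 2-hour block = 2 hours).
P(N ≥ 17) = 1 − P(N ≤ 16) = 1 − Σ_{j=0}^{16} e^(−μ) μ^j/j! ≈ 0.3944.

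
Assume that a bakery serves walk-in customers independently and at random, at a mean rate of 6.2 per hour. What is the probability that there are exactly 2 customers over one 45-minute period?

0.1034

Over the interval, μ = 6.2 × 0.75 = 4.65 (a 45-minute period = 0.75 hours).
P(N = 2) = e^(−μ) μ^2/2! = e^(−4.65) · 4.65^2/2 ≈ 0.1034.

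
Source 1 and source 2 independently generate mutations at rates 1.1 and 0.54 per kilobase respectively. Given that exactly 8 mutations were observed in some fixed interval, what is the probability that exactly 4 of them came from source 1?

Given the total, each event is independently from source 1 with probability p = λ_1/(λ_1+λ_2) = 1.1/1.64 ≈ 0.6707.
So K ~ Binomial(8, 1.1/1.64): P(K = 4) = C(8,4) · (1.1/1.64)^4 · (0.54/1.64)^4 ≈ 0.1665.

0.1665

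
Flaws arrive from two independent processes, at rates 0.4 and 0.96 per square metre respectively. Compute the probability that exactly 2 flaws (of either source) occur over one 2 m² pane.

0.2437

Independent Poisson processes superpose: combined rate λ = 0.4 + 0.96 = 1.36 per square metre.
Over the interval, μ = 1.36 × 2 = 2.72 (a 2 m² pane = 2 square metres).
P(N = 2) = e^(−2.72) · 2.72^2/2! ≈ 0.2437.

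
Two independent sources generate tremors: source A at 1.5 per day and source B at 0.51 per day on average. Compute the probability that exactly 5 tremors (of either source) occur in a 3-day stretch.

Independent Poisson processes superpose: combined rate λ = 1.5 + 0.51 = 2.01 per day.
Over the interval, μ = 2.01 × 3 = 6.03 (a 3-day stretch = 3 days).
P(N = 5) = e^(−6.03) · 6.03^5/5! ≈ 0.1598.

0.1598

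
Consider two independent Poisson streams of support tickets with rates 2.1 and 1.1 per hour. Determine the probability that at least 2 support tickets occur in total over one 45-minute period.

Independent Poisson processes superpose: combined rate λ = 2.1 + 1.1 = 3.2 per hour.
Over the interval, μ = 3.2 × 0.75 = 2.4 (a 45-minute period = 0.75 hours).
P(N ≥ 2) = 1 − P(N ≤ 1) ≈ 0.6916.

0.6916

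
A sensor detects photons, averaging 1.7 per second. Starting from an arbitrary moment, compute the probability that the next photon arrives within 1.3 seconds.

0.8903

Inter-arrival times are exponential with rate λ = 1.7 per second.
P(T ≤ 1.3) = 1 − e^(−λt) = 1 − e^(−1.7 × 1.3) = 1 − e^(−2.21) ≈ 0.8903.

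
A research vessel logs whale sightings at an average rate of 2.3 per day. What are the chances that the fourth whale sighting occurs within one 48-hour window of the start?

0.6743

Over the interval, μ = 2.3 × 2 = 4.6 (a 48-hour window = 2 days).
The fourth arrival falls in the interval iff at least 4 events occur there: P(S_4 ≤ t) = P(N ≥ 4) = 1 − P(N ≤ 3) ≈ 0.6743.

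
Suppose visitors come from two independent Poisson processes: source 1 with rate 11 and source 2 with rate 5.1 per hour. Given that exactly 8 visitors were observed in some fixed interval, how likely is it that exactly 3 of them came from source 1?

Given the total, each event is independently from source 1 with probability p = λ_1/(λ_1+λ_2) = 11/16.1 ≈ 0.6832.
So K ~ Binomial(8, 11/16.1): P(K = 3) = C(8,3) · (11/16.1)^3 · (5.1/16.1)^5 ≈ 0.0570.

0.0570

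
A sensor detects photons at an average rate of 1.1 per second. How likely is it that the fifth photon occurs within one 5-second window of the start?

Over the interval, μ = 1.1 × 5 = 5.5 (a 5-second window = 5 seconds).
The fifth arrival falls in the interval iff at least 5 events occur there: P(S_5 ≤ t) = P(N ≥ 5) = 1 − P(N ≤ 4) ≈ 0.6425.

0.6425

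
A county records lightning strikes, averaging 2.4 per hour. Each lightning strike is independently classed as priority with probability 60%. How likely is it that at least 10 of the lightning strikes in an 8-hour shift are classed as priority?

Thinning: the lightning strikes that are classed as priority themselves form a Poisson process with rate 0.6 × 2.4 = 1.44 per hour.
Over the interval, μ = 1.44 × 8 = 11.52 (an 8-hour shift = 8 hours).
P(N ≥ 10) = 1 − P(N ≤ 9) ≈ 0.7132.

0.7132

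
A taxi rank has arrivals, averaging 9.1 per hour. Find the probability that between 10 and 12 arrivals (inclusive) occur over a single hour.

With mean μ = 9.1 per hour,
P(10 ≤ N ≤ 12) = Σ_{j=10}^{12} e^(−9.1) · 9.1^j/j! ≈ 0.2941.

0.2941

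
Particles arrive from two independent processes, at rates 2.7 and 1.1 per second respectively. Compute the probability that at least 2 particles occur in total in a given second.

Independent Poisson processes superpose: combined rate λ = 2.7 + 1.1 = 3.8 per second.
So μ = 3.8.
P(N ≥ 2) = 1 − P(N ≤ 1) ≈ 0.8926.

0.8926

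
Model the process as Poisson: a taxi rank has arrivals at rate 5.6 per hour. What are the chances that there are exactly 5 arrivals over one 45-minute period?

Over the interval, μ = 5.6 × 0.75 = 4.2 (a 45-minute period = 0.75 hours).
P(N = 5) = e^(−μ) μ^5/5! = e^(−4.2) · 4.2^5/120 ≈ 0.1633.

0.1633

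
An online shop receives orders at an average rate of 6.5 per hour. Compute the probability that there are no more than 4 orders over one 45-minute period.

Over the interval, μ = 6.5 × 0.75 = 4.875 (a 45-minute period = 0.75 hours).
P(N ≤ 4) = Σ_{j=0}^{4} e^(−μ) μ^j/j! ≈ 0.4627.

0.4627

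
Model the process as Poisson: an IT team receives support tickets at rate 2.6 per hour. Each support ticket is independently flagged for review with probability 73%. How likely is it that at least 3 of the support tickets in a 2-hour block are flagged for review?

Thinning: the support tickets that are flagged for review themselves form a Poisson process with rate 0.73 × 2.6 = 1.898 per hour.
Over the interval, μ = 1.898 × 2 = 3.796 (a 2-hour block = 2 hours).
P(N ≥ 3) = 1 − P(N ≤ 2) ≈ 0.7305.

0.7305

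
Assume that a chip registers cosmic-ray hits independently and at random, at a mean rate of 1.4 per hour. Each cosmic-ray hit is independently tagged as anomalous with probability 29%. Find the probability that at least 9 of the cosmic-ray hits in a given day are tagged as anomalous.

Thinning: the cosmic-ray hits that are tagged as anomalous themselves form a Poisson process with rate 0.29 × 1.4 = 0.406 per hour.
Over the interval, μ = 0.406 × 24 = 9.744 (a day = 24 hours).
P(N ≥ 9) = 1 − P(N ≤ 8) ≈ 0.6376.

0.6376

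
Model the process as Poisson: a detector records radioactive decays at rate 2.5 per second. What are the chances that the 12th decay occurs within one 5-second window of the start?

0.5942

Over the interval, μ = 2.5 × 5 = 12.5 (a 5-second window = 5 seconds).
The 12th arrival falls in the interval iff at least 12 events occur there: P(S_12 ≤ t) = P(N ≥ 12) = 1 − P(N ≤ 11) ≈ 0.5942.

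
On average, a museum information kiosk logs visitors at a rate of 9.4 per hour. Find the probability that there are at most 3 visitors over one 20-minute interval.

0.6174

Over the interval, μ = 9.4 × 1/3 ≈ 3.13333 (a 20-minute interval = 1/3 hours).
P(N ≤ 3) = Σ_{j=0}^{3} e^(−μ) μ^j/j! ≈ 0.6174.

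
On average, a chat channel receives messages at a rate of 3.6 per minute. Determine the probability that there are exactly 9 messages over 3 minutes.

0.1124

Over the interval, μ = 3.6 × 3 = 10.8 (3 minutes).
P(N = 9) = e^(−μ) μ^9/9! = e^(−10.8) · 10.8^9/362880 ≈ 0.1124.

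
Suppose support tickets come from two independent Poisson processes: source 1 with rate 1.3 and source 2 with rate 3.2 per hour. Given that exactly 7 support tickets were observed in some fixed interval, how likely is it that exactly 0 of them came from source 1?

Given the total, each event is independently from source 1 with probability p = λ_1/(λ_1+λ_2) = 1.3/4.5 ≈ 0.2889.
So K ~ Binomial(7, 1.3/4.5): P(K = 0) = C(7,0) · (1.3/4.5)^0 · (3.2/4.5)^7 ≈ 0.0920.

0.0920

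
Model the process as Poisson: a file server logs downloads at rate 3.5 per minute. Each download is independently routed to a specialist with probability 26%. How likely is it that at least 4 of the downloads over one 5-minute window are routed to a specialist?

0.6661

Thinning: the downloads that are routed to a specialist themselves form a Poisson process with rate 0.26 × 3.5 = 0.91 per minute.
Over the interval, μ = 0.91 × 5 = 4.55 (a 5-minute window = 5 minutes).
P(N ≥ 4) = 1 − P(N ≤ 3) ≈ 0.6661.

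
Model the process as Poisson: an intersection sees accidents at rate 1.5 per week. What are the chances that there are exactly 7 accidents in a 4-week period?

0.1377

Over the interval, μ = 1.5 × 4 = 6 (a 4-week period = 4 weeks).
P(N = 7) = e^(−μ) μ^7/7! = e^(−6) · 6^7/5040 ≈ 0.1377.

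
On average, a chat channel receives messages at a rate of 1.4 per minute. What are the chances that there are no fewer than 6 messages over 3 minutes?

Over the interval, μ = 1.4 × 3 = 4.2 (3 minutes).
P(N ≥ 6) = 1 − P(N ≤ 5) = 1 − Σ_{j=0}^{5} e^(−μ) μ^j/j! ≈ 0.2469.

0.2469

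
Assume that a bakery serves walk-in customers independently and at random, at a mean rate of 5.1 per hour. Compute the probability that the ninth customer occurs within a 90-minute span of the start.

0.3587

Over the interval, μ = 5.1 × 1.5 = 7.65 (a 90-minute span = 1.5 hours).
The ninth arrival falls in the interval iff at least 9 events occur there: P(S_9 ≤ t) = P(N ≥ 9) = 1 − P(N ≤ 8) ≈ 0.3587.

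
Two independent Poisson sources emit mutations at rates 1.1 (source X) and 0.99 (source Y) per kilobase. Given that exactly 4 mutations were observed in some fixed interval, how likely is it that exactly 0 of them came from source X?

0.0503

Given the total, each event is independently from source X with probability p = λ_X/(λ_X+λ_Y) = 1.1/2.09 ≈ 0.5263.
So K ~ Binomial(4, 1.1/2.09): P(K = 0) = C(4,0) · (1.1/2.09)^0 · (0.99/2.09)^4 ≈ 0.0503.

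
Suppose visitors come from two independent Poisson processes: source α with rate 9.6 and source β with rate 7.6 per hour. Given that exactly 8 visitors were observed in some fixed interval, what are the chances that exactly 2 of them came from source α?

0.0649

Given the total, each event is independently from source α with probability p = λ_α/(λ_α+λ_β) = 9.6/17.2 ≈ 0.5581.
So K ~ Binomial(8, 9.6/17.2): P(K = 2) = C(8,2) · (9.6/17.2)^2 · (7.6/17.2)^6 ≈ 0.0649.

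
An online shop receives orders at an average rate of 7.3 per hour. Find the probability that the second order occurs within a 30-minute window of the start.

Over the interval, μ = 7.3 × 0.5 = 3.65 (a 30-minute window = 0.5 hours).
The second arrival falls in the interval iff at least 2 events occur there: P(S_2 ≤ t) = P(N ≥ 2) = 1 − P(N ≤ 1) ≈ 0.8791.

0.8791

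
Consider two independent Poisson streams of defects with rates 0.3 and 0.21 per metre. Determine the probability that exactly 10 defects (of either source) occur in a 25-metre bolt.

Independent Poisson processes superpose: combined rate λ = 0.3 + 0.21 = 0.51 per metre.
Over the interval, μ = 0.51 × 25 = 12.75 (a 25-metre bolt = 25 metres).
P(N = 10) = e^(−12.75) · 12.75^10/10! ≈ 0.0908.

0.0908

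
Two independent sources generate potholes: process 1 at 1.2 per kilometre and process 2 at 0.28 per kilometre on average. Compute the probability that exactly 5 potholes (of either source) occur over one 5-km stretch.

0.1130

Independent Poisson processes superpose: combined rate λ = 1.2 + 0.28 = 1.48 per kilometre.
Over the interval, μ = 1.48 × 5 = 7.4 (a 5-km stretch = 5 kilometres).
P(N = 5) = e^(−7.4) · 7.4^5/5! ≈ 0.1130.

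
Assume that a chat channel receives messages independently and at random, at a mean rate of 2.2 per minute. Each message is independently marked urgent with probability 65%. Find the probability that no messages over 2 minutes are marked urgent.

0.0573

Thinning: the messages that are marked urgent themselves form a Poisson process with rate 0.65 × 2.2 = 1.43 per minute.
Over the interval, μ = 1.43 × 2 = 2.86 (2 minutes).
P(N = 0) = e^(−2.86) · 2.86^0/0! ≈ 0.0573.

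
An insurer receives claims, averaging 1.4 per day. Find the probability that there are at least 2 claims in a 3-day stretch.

0.9220

Over the interval, μ = 1.4 × 3 = 4.2 (a 3-day stretch = 3 days).
P(N ≥ 2) = 1 − P(N ≤ 1) = 1 − Σ_{j=0}^{1} e^(−μ) μ^j/j! ≈ 0.9220.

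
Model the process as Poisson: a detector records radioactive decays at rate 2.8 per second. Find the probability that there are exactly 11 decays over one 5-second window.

Over the interval, μ = 2.8 × 5 = 14 (a 5-second window = 5 seconds).
P(N = 11) = e^(−μ) μ^11/11! = e^(−14) · 14^11/39916800 ≈ 0.0844.

0.0844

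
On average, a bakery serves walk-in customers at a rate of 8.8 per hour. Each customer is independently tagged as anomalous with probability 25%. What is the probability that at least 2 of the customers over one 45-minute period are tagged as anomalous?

0.4911

Thinning: the customers that are tagged as anomalous themselves form a Poisson process with rate 0.25 × 8.8 = 2.2 per hour.
Over the interval, μ = 2.2 × 0.75 = 1.65 (a 45-minute period = 0.75 hours).
P(N ≥ 2) = 1 − P(N ≤ 1) ≈ 0.4911.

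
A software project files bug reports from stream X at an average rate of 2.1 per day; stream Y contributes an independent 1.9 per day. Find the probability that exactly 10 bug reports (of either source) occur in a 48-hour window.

0.0993

Independent Poisson processes superpose: combined rate λ = 2.1 + 1.9 = 4 per day.
Over the interval, μ = 4 × 2 = 8 (a 48-hour window = 2 days).
P(N = 10) = e^(−8) · 8^10/10! ≈ 0.0993.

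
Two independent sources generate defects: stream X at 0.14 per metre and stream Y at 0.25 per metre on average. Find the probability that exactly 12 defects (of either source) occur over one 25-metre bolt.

Independent Poisson processes superpose: combined rate λ = 0.14 + 0.25 = 0.39 per metre.
Over the interval, μ = 0.39 × 25 = 9.75 (a 25-metre bolt = 25 metres).
P(N = 12) = e^(−9.75) · 9.75^12/12! ≈ 0.0898.

0.0898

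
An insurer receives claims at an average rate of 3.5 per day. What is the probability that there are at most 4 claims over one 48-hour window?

0.1730

Over the interval, μ = 3.5 × 2 = 7 (a 48-hour window = 2 days).
P(N ≤ 4) = Σ_{j=0}^{4} e^(−μ) μ^j/j! ≈ 0.1730.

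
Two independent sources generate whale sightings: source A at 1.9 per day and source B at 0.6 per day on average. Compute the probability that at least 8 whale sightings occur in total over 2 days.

Independent Poisson processes superpose: combined rate λ = 1.9 + 0.6 = 2.5 per day.
Over the interval, μ = 2.5 × 2 = 5 (2 days).
P(N ≥ 8) = 1 − P(N ≤ 7) ≈ 0.1334.

0.1334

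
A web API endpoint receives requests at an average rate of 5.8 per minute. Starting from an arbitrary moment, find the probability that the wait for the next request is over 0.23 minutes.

0.2634

The wait for the next event is exponential with rate λ = 5.8 per minute.
P(T > 0.23) = e^(−λt) = e^(−5.8 × 0.23) = e^(−1.334) ≈ 0.2634.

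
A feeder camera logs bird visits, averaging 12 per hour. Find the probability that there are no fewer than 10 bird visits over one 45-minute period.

0.4126

Over the interval, μ = 12 × 0.75 = 9 (a 45-minute period = 0.75 hours).
P(N ≥ 10) = 1 − P(N ≤ 9) = 1 − Σ_{j=0}^{9} e^(−μ) μ^j/j! ≈ 0.4126.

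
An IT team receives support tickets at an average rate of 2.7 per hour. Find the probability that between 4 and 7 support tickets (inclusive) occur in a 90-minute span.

Over the interval, μ = 2.7 × 1.5 = 4.05 (a 90-minute span = 1.5 hours).
P(4 ≤ N ≤ 7) = Σ_{j=4}^{7} e^(−4.05) · 4.05^j/j! ≈ 0.5221.

0.5221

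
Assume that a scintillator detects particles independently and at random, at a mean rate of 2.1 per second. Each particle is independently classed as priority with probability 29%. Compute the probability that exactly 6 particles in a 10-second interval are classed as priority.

Thinning: the particles that are classed as priority themselves form a Poisson process with rate 0.29 × 2.1 = 0.609 per second.
Over the interval, μ = 0.609 × 10 = 6.09 (a 10-second interval = 10 seconds).
P(N = 6) = e^(−6.09) · 6.09^6/6! ≈ 0.1605.

0.1605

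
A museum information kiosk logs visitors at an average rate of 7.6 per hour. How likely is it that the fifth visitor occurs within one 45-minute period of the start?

Over the interval, μ = 7.6 × 0.75 = 5.7 (a 45-minute period = 0.75 hours).
The fifth arrival falls in the interval iff at least 5 events occur there: P(S_5 ≤ t) = P(N ≥ 5) = 1 − P(N ≤ 4) ≈ 0.6728.

0.6728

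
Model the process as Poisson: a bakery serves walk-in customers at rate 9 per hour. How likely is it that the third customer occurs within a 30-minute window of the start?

Over the interval, μ = 9 × 0.5 = 4.5 (a 30-minute window = 0.5 hours).
The third arrival falls in the interval iff at least 3 events occur there: P(S_3 ≤ t) = P(N ≥ 3) = 1 − P(N ≤ 2) ≈ 0.8264.

0.8264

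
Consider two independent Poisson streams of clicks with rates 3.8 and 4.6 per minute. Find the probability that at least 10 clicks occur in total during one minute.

0.3341

Independent Poisson processes superpose: combined rate λ = 3.8 + 4.6 = 8.4 per minute.
So μ = 8.4.
P(N ≥ 10) = 1 − P(N ≤ 9) ≈ 0.3341.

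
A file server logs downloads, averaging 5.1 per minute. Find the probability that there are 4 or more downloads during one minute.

With mean μ = 5.1 per minute,
P(N ≥ 4) = 1 − P(N ≤ 3) = 1 − Σ_{j=0}^{3} e^(−μ) μ^j/j! ≈ 0.7487.

0.7487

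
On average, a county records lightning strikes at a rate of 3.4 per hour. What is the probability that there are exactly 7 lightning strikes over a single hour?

With mean μ = 3.4 per hour,
P(N = 7) = e^(−μ) μ^7/7! = e^(−3.4) · 3.4^7/5040 ≈ 0.0348.

0.0348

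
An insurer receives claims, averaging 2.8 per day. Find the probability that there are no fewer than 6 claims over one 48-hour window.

0.4881

Over the interval, μ = 2.8 × 2 = 5.6 (a 48-hour window = 2 days).
P(N ≥ 6) = 1 − P(N ≤ 5) = 1 − Σ_{j=0}^{5} e^(−μ) μ^j/j! ≈ 0.4881.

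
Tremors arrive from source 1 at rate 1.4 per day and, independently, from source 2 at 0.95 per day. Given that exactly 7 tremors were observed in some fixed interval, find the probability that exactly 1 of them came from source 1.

Given the total, each event is independently from source 1 with probability p = λ_1/(λ_1+λ_2) = 1.4/2.35 ≈ 0.5957.
So K ~ Binomial(7, 1.4/2.35): P(K = 1) = C(7,1) · (1.4/2.35)^1 · (0.95/2.35)^6 ≈ 0.0182.

0.0182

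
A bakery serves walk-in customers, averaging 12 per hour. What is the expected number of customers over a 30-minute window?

6

E[N] = λt = 12 × 0.5 = 6 (a 30-minute window = 0.5 hours).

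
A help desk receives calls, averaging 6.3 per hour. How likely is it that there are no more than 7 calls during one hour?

0.7017

With mean μ = 6.3 per hour,
P(N ≤ 7) = Σ_{j=0}^{7} e^(−μ) μ^j/j! ≈ 0.7017.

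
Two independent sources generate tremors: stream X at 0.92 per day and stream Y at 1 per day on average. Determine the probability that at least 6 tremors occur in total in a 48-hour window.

Independent Poisson processes superpose: combined rate λ = 0.92 + 1 = 1.92 per day.
Over the interval, μ = 1.92 × 2 = 3.84 (a 48-hour window = 2 days).
P(N ≥ 6) = 1 − P(N ≤ 5) ≈ 0.1904.

0.1904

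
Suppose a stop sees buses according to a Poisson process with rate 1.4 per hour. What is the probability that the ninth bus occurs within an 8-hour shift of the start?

0.7853

Over the interval, μ = 1.4 × 8 = 11.2 (an 8-hour shift = 8 hours).
The ninth arrival falls in the interval iff at least 9 events occur there: P(S_9 ≤ t) = P(N ≥ 9) = 1 − P(N ≤ 8) ≈ 0.7853.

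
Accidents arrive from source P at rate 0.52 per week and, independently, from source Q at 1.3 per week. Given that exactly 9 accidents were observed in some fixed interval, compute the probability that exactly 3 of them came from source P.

Given the total, each event is independently from source P with probability p = λ_P/(λ_P+λ_Q) = 0.52/1.82 ≈ 0.2857.
So K ~ Binomial(9, 0.52/1.82): P(K = 3) = C(9,3) · (0.52/1.82)^3 · (1.3/1.82)^6 ≈ 0.2602.

0.2602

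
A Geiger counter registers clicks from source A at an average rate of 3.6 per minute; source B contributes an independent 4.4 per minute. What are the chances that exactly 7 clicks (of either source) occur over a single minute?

Independent Poisson processes superpose: combined rate λ = 3.6 + 4.4 = 8 per minute.
So μ = 8.
P(N = 7) = e^(−8) · 8^7/7! ≈ 0.1396.

0.1396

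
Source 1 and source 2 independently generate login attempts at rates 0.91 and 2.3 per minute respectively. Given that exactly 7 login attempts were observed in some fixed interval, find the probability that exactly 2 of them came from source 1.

Given the total, each event is independently from source 1 with probability p = λ_1/(λ_1+λ_2) = 0.91/3.21 ≈ 0.2835.
So K ~ Binomial(7, 0.91/3.21): P(K = 2) = C(7,2) · (0.91/3.21)^2 · (2.3/3.21)^5 ≈ 0.3187.

0.3187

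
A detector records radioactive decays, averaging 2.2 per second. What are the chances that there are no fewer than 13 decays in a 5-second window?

0.3113

Over the interval, μ = 2.2 × 5 = 11 (a 5-second window = 5 seconds).
P(N ≥ 13) = 1 − P(N ≤ 12) = 1 − Σ_{j=0}^{12} e^(−μ) μ^j/j! ≈ 0.3113.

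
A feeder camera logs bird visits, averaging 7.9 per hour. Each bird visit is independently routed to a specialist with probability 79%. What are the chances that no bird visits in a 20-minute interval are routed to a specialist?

0.1249

Thinning: the bird visits that are routed to a specialist themselves form a Poisson process with rate 0.79 × 7.9 = 6.241 per hour.
Over the interval, μ = 6.241 × 1/3 ≈ 2.08033 (a 20-minute interval = 1/3 hours).
P(N = 0) = e^(−2.08033) · 2.08033^0/0! ≈ 0.1249.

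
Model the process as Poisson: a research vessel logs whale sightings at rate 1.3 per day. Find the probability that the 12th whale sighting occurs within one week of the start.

0.2068

Over the interval, μ = 1.3 × 7 = 9.1 (a week = 7 days).
The 12th arrival falls in the interval iff at least 12 events occur there: P(S_12 ≤ t) = P(N ≥ 12) = 1 − P(N ≤ 11) ≈ 0.2068.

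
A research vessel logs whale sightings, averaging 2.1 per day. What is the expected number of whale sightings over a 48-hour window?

4.2

E[N] = λt = 2.1 × 2 = 4.2 (a 48-hour window = 2 days).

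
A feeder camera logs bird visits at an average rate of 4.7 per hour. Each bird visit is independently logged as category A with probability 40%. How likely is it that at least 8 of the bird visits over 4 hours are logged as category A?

Thinning: the bird visits that are logged as category A themselves form a Poisson process with rate 0.4 × 4.7 = 1.88 per hour.
Over the interval, μ = 1.88 × 4 = 7.52 (4 hours).
P(N ≥ 8) = 1 − P(N ≤ 7) ≈ 0.4783.

0.4783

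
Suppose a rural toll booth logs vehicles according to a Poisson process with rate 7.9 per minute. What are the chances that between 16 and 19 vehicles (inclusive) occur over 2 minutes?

Over the interval, μ = 7.9 × 2 = 15.8 (2 minutes).
P(16 ≤ N ≤ 19) = Σ_{j=16}^{19} e^(−15.8) · 15.8^j/j! ≈ 0.3393.

0.3393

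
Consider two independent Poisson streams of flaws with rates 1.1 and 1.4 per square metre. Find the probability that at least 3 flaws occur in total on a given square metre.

0.4562

Independent Poisson processes superpose: combined rate λ = 1.1 + 1.4 = 2.5 per square metre.
So μ = 2.5.
P(N ≥ 3) = 1 − P(N ≤ 2) ≈ 0.4562.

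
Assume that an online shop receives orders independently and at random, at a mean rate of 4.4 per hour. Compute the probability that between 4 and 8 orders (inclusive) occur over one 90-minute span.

0.6744

Over the interval, μ = 4.4 × 1.5 = 6.6 (a 90-minute span = 1.5 hours).
P(4 ≤ N ≤ 8) = Σ_{j=4}^{8} e^(−6.6) · 6.6^j/j! ≈ 0.6744.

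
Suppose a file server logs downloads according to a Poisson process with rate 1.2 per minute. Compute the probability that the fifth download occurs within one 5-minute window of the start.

0.7149

Over the interval, μ = 1.2 × 5 = 6 (a 5-minute window = 5 minutes).
The fifth arrival falls in the interval iff at least 5 events occur there: P(S_5 ≤ t) = P(N ≥ 5) = 1 − P(N ≤ 4) ≈ 0.7149.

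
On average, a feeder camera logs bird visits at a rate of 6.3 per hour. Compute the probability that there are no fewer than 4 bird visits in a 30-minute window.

Over the interval, μ = 6.3 × 0.5 = 3.15 (a 30-minute window = 0.5 hours).
P(N ≥ 4) = 1 − P(N ≤ 3) = 1 − Σ_{j=0}^{3} e^(−μ) μ^j/j! ≈ 0.3863.

0.3863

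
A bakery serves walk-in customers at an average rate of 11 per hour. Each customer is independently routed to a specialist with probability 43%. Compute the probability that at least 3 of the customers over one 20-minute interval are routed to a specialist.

Thinning: the customers that are routed to a specialist themselves form a Poisson process with rate 0.43 × 11 = 4.73 per hour.
Over the interval, μ = 4.73 × 1/3 ≈ 1.57667 (a 20-minute interval = 1/3 hours).
P(N ≥ 3) = 1 − P(N ≤ 2) ≈ 0.2106.

0.2106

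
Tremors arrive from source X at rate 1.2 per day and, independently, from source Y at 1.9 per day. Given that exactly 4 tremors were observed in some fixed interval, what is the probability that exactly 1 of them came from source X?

0.3565

Given the total, each event is independently from source X with probability p = λ_X/(λ_X+λ_Y) = 1.2/3.1 ≈ 0.3871.
So K ~ Binomial(4, 1.2/3.1): P(K = 1) = C(4,1) · (1.2/3.1)^1 · (1.9/3.1)^3 ≈ 0.3565.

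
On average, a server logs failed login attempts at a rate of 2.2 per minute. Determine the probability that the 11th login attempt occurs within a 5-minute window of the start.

Over the interval, μ = 2.2 × 5 = 11 (a 5-minute window = 5 minutes).
The 11th arrival falls in the interval iff at least 11 events occur there: P(S_11 ≤ t) = P(N ≥ 11) = 1 − P(N ≤ 10) ≈ 0.5401.

0.5401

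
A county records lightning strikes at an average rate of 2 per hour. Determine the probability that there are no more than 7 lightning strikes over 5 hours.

0.2202

Over the interval, μ = 2 × 5 = 10 (5 hours).
P(N ≤ 7) = Σ_{j=0}^{7} e^(−μ) μ^j/j! ≈ 0.2202.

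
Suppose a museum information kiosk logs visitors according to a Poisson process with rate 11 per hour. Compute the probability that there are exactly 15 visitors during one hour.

With mean μ = 11 per hour,
P(N = 15) = e^(−μ) μ^15/15! = e^(−11) · 11^15/1307674368000 ≈ 0.0534.

0.0534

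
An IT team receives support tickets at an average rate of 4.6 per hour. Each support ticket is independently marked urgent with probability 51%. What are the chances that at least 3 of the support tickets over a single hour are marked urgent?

0.4161

Thinning: the support tickets that are marked urgent themselves form a Poisson process with rate 0.51 × 4.6 = 2.346 per hour.
So μ = 2.346.
P(N ≥ 3) = 1 − P(N ≤ 2) ≈ 0.4161.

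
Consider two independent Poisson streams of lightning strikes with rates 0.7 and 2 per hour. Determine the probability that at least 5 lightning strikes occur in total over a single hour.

Independent Poisson processes superpose: combined rate λ = 0.7 + 2 = 2.7 per hour.
So μ = 2.7.
P(N ≥ 5) = 1 − P(N ≤ 4) ≈ 0.1371.

0.1371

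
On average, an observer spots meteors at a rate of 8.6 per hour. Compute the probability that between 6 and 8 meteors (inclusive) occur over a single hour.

0.3672

With mean μ = 8.6 per hour,
P(6 ≤ N ≤ 8) = Σ_{j=6}^{8} e^(−8.6) · 8.6^j/j! ≈ 0.3672.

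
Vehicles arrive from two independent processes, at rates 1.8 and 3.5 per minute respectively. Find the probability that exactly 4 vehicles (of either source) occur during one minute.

Independent Poisson processes superpose: combined rate λ = 1.8 + 3.5 = 5.3 per minute.
So μ = 5.3.
P(N = 4) = e^(−5.3) · 5.3^4/4! ≈ 0.1641.

0.1641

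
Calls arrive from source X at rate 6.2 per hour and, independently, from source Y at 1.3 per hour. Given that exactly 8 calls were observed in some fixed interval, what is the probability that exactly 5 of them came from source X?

0.1126

Given the total, each event is independently from source X with probability p = λ_X/(λ_X+λ_Y) = 6.2/7.5 ≈ 0.8267.
So K ~ Binomial(8, 6.2/7.5): P(K = 5) = C(8,5) · (6.2/7.5)^5 · (1.3/7.5)^3 ≈ 0.1126.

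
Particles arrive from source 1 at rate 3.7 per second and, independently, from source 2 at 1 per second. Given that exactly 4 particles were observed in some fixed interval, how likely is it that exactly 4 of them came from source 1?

0.3841

Given the total, each event is independently from source 1 with probability p = λ_1/(λ_1+λ_2) = 3.7/4.7 ≈ 0.7872.
So K ~ Binomial(4, 3.7/4.7): P(K = 4) = C(4,4) · (3.7/4.7)^4 · (1/4.7)^0 ≈ 0.3841.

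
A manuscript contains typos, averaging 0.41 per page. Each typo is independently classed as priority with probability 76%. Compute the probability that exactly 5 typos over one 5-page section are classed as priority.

Thinning: the typos that are classed as priority themselves form a Poisson process with rate 0.76 × 0.41 = 0.3116 per page.
Over the interval, μ = 0.3116 × 5 = 1.558 (a 5-page section = 5 pages).
P(N = 5) = e^(−1.558) · 1.558^5/5! ≈ 0.0161.

0.0161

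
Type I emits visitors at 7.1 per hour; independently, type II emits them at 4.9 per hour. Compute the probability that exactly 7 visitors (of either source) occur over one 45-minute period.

0.1171

Independent Poisson processes superpose: combined rate λ = 7.1 + 4.9 = 12 per hour.
Over the interval, μ = 12 × 0.75 = 9 (a 45-minute period = 0.75 hours).
P(N = 7) = e^(−9) · 9^7/7! ≈ 0.1171.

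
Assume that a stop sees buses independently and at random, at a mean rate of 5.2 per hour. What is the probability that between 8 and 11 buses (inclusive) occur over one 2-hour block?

Over the interval, μ = 5.2 × 2 = 10.4 (a 2-hour block = 2 hours).
P(8 ≤ N ≤ 11) = Σ_{j=8}^{11} e^(−10.4) · 10.4^j/j! ≈ 0.4642.

0.4642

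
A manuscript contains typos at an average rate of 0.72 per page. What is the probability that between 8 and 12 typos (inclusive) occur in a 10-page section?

Over the interval, μ = 0.72 × 10 = 7.2 (a 10-page section = 10 pages).
P(8 ≤ N ≤ 12) = Σ_{j=8}^{12} e^(−7.2) · 7.2^j/j! ≈ 0.3984.

0.3984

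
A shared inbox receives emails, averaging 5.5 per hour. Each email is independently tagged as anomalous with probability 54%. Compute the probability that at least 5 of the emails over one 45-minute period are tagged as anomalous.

0.0755

Thinning: the emails that are tagged as anomalous themselves form a Poisson process with rate 0.54 × 5.5 = 2.97 per hour.
Over the interval, μ = 2.97 × 0.75 = 2.2275 (a 45-minute period = 0.75 hours).
P(N ≥ 5) = 1 − P(N ≤ 4) ≈ 0.0755.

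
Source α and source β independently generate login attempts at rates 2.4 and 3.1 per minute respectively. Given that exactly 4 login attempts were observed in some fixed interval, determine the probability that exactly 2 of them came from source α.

0.3629

Given the total, each event is independently from source α with probability p = λ_α/(λ_α+λ_β) = 2.4/5.5 ≈ 0.4364.
So K ~ Binomial(4, 2.4/5.5): P(K = 2) = C(4,2) · (2.4/5.5)^2 · (3.1/5.5)^2 ≈ 0.3629.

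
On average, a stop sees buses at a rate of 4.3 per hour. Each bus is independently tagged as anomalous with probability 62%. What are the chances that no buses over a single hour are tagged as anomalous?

Thinning: the buses that are tagged as anomalous themselves form a Poisson process with rate 0.62 × 4.3 = 2.666 per hour.
So μ = 2.666.
P(N = 0) = e^(−2.666) · 2.666^0/0! ≈ 0.0695.

0.0695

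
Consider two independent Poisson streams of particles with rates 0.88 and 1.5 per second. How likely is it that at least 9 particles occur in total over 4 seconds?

Independent Poisson processes superpose: combined rate λ = 0.88 + 1.5 = 2.38 per second.
Over the interval, μ = 2.38 × 4 = 9.52 (4 seconds).
P(N ≥ 9) = 1 − P(N ≤ 8) ≈ 0.6106.

0.6106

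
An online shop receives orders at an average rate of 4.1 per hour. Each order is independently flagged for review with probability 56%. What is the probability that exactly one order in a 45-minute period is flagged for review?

Thinning: the orders that are flagged for review themselves form a Poisson process with rate 0.56 × 4.1 = 2.296 per hour.
Over the interval, μ = 2.296 × 0.75 = 1.722 (a 45-minute period = 0.75 hours).
P(N = 1) = e^(−1.722) · 1.722^1/1! ≈ 0.3077.

0.3077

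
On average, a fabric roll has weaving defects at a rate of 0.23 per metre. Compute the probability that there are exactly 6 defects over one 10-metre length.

0.0206

Over the interval, μ = 0.23 × 10 = 2.3 (a 10-metre length = 10 metres).
P(N = 6) = e^(−μ) μ^6/6! = e^(−2.3) · 2.3^6/720 ≈ 0.0206.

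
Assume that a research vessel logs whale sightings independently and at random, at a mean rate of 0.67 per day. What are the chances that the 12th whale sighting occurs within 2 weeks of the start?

Over the interval, μ = 0.67 × 14 = 9.38 (2 weeks = 14 days).
The 12th arrival falls in the interval iff at least 12 events occur there: P(S_12 ≤ t) = P(N ≥ 12) = 1 − P(N ≤ 11) ≈ 0.2353.

0.2353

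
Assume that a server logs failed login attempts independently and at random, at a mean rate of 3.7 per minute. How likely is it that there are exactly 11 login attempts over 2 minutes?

0.0558

Over the interval, μ = 3.7 × 2 = 7.4 (2 minutes).
P(N = 11) = e^(−μ) μ^11/11! = e^(−7.4) · 7.4^11/39916800 ≈ 0.0558.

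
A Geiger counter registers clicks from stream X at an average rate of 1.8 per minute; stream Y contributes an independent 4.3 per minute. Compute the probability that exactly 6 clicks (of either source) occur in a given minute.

Independent Poisson processes superpose: combined rate λ = 1.8 + 4.3 = 6.1 per minute.
So μ = 6.1.
P(N = 6) = e^(−6.1) · 6.1^6/6! ≈ 0.1605.

0.1605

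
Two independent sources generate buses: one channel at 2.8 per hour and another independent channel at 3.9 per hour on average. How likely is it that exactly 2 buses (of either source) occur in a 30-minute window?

Independent Poisson processes superpose: combined rate λ = 2.8 + 3.9 = 6.7 per hour.
Over the interval, μ = 6.7 × 0.5 = 3.35 (a 30-minute window = 0.5 hours).
P(N = 2) = e^(−3.35) · 3.35^2/2! ≈ 0.1969.

0.1969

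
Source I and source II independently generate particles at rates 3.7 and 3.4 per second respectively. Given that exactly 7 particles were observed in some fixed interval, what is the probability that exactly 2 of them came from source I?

Given the total, each event is independently from source I with probability p = λ_I/(λ_I+λ_II) = 3.7/7.1 ≈ 0.5211.
So K ~ Binomial(7, 3.7/7.1): P(K = 2) = C(7,2) · (3.7/7.1)^2 · (3.4/7.1)^5 ≈ 0.1436.

0.1436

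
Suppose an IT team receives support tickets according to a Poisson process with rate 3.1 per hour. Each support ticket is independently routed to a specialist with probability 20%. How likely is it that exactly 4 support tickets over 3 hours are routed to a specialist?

Thinning: the support tickets that are routed to a specialist themselves form a Poisson process with rate 0.2 × 3.1 = 0.62 per hour.
Over the interval, μ = 0.62 × 3 = 1.86 (3 hours).
P(N = 4) = e^(−1.86) · 1.86^4/4! ≈ 0.0776.

0.0776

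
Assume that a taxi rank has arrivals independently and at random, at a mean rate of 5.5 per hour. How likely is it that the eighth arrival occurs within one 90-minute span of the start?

0.5814

Over the interval, μ = 5.5 × 1.5 = 8.25 (a 90-minute span = 1.5 hours).
The eighth arrival falls in the interval iff at least 8 events occur there: P(S_8 ≤ t) = P(N ≥ 8) = 1 − P(N ≤ 7) ≈ 0.5814.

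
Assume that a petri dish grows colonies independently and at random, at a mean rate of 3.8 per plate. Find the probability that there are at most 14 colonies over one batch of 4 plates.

0.4453

Over the interval, μ = 3.8 × 4 = 15.2 (a batch of 4 plates = 4 plates).
P(N ≤ 14) = Σ_{j=0}^{14} e^(−μ) μ^j/j! ≈ 0.4453.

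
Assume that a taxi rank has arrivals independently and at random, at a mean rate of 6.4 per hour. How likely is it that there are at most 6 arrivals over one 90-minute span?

0.1574

Over the interval, μ = 6.4 × 1.5 = 9.6 (a 90-minute span = 1.5 hours).
P(N ≤ 6) = Σ_{j=0}^{6} e^(−μ) μ^j/j! ≈ 0.1574.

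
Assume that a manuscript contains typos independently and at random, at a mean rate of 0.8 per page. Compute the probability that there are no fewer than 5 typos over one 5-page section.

0.3712

Over the interval, μ = 0.8 × 5 = 4 (a 5-page section = 5 pages).
P(N ≥ 5) = 1 − P(N ≤ 4) = 1 − Σ_{j=0}^{4} e^(−μ) μ^j/j! ≈ 0.3712.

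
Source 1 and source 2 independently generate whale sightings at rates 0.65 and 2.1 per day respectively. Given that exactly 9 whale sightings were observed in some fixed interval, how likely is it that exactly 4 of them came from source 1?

0.1021

Given the total, each event is independently from source 1 with probability p = λ_1/(λ_1+λ_2) = 0.65/2.75 ≈ 0.2364.
So K ~ Binomial(9, 0.65/2.75): P(K = 4) = C(9,4) · (0.65/2.75)^4 · (2.1/2.75)^5 ≈ 0.1021.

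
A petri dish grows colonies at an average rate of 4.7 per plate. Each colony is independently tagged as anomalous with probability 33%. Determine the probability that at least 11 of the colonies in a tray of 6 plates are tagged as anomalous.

0.3309

Thinning: the colonies that are tagged as anomalous themselves form a Poisson process with rate 0.33 × 4.7 = 1.551 per plate.
Over the interval, μ = 1.551 × 6 = 9.306 (a tray of 6 plates = 6 plates).
P(N ≥ 11) = 1 − P(N ≤ 10) ≈ 0.3309.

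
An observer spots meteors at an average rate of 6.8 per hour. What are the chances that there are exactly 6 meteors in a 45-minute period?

0.1490

Over the interval, μ = 6.8 × 0.75 = 5.1 (a 45-minute period = 0.75 hours).
P(N = 6) = e^(−μ) μ^6/6! = e^(−5.1) · 5.1^6/720 ≈ 0.1490.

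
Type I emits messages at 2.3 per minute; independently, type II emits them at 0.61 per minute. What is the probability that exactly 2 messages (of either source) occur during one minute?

Independent Poisson processes superpose: combined rate λ = 2.3 + 0.61 = 2.91 per minute.
So μ = 2.91.
P(N = 2) = e^(−2.91) · 2.91^2/2! ≈ 0.2307.

0.2307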